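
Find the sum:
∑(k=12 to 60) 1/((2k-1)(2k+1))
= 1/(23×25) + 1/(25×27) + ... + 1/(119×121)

Partial fractions: 1/((2k-1)(2k+1)) = (1/2)[1/(2k-1) - 1/(2k+1)]
The series telescopes:
= (1/2)[1/23 - 1/121]
= 49/2783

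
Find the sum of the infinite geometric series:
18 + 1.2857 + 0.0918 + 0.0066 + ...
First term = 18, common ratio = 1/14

For |r| < 1, S = a / (1 - r)
S = 18 / (1 - (1/14))
S = 18 / (13/14)
S = 252/13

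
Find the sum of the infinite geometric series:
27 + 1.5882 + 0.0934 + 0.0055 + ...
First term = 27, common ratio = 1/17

For |r| < 1, S = a / (1 - r)
S = 27 / (1 - (1/17))
S = 27 / (16/17)
S = 459/16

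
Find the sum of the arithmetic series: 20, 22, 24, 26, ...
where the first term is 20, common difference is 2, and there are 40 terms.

Sₙ = n/2 × (first + last)
Last term = a + (n-1)d = 20 + (40-1)×2 = 98
S_40 = 40/2 × (20 + 98)
S_40 = 40/2 × 118 = 2360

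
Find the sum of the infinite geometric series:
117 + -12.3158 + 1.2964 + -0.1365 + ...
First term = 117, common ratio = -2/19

For |r| < 1, S = a / (1 - r)
S = 117 / (1 - (-2/19))
S = 117 / (21/19)
S = 741/7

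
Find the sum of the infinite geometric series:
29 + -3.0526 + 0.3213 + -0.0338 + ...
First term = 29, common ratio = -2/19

For |r| < 1, S = a / (1 - r)
S = 29 / (1 - (-2/19))
S = 29 / (21/19)
S = 551/21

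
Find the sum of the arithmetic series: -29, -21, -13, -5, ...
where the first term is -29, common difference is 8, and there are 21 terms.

Sₙ = n/2 × (first + last)
Last term = a + (n-1)d = -29 + (21-1)×8 = 131
S_21 = 21/2 × (-29 + 131)
S_21 = 21/2 × 102 = 1071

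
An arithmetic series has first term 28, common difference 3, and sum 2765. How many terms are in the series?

Using S = n/2 × [2a + (n-1)d]
2765 = n/2 × [2(28) + (n-1)(3)]
2765 = n/2 × [56 + 3n - 3]
5530 = n × [53 + 3n]
3n² + (53)n - 5530 = 0
Discriminant: Δ = (53)² - 4(3)(-5530) = 2809 + 66360 = 69169
√Δ = 263
n = [-(53) + √Δ] / (2·3) = (-53 + 263) / 6 = 210 / 6 = 35
(The negative root is discarded since n must be a positive integer.)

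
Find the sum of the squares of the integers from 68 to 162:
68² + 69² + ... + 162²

Use ∑_{k=1}^{n} k² = n(n+1)(2n+1)/6, then subtract the first 67 terms.
∑_{k=1}^{162} k² = 162×163×325/6 = 1430325
∑_{k=1}^{67} k² = 67×68×135/6 = 102510
∑_{k=68}^{162} k² = 1430325 - 102510 = 1327815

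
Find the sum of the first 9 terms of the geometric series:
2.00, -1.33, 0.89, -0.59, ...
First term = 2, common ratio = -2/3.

Sₙ = a(1 - rⁿ) / (1 - r)
S_9 = 2(1 - (-2/3)^9) / (1 - (-2/3))
S_9 = 2(1 - (-512/19683)) / (5/3)
S_9 = 8078/6561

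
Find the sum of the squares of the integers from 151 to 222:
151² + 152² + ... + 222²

Use ∑_{k=1}^{n} k² = n(n+1)(2n+1)/6, then subtract the first 150 terms.
∑_{k=1}^{222} k² = 222×223×445/6 = 3671695
∑_{k=1}^{150} k² = 150×151×301/6 = 1136275
∑_{k=151}^{222} k² = 3671695 - 1136275 = 2535420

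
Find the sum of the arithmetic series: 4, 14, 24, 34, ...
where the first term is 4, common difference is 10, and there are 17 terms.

Sₙ = n/2 × (first + last)
Last term = a + (n-1)d = 4 + (17-1)×10 = 164
S_17 = 17/2 × (4 + 164)
S_17 = 17/2 × 168 = 1428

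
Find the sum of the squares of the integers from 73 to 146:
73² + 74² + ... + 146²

Use ∑_{k=1}^{n} k² = n(n+1)(2n+1)/6, then subtract the first 72 terms.
∑_{k=1}^{146} k² = 146×147×293/6 = 1048061
∑_{k=1}^{72} k² = 72×73×145/6 = 127020
∑_{k=73}^{146} k² = 1048061 - 127020 = 921041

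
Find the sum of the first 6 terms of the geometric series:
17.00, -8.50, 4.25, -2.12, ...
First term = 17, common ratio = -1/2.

Sₙ = a(1 - rⁿ) / (1 - r)
S_6 = 17(1 - (-1/2)^6) / (1 - (-1/2))
S_6 = 17(1 - (1/64)) / (3/2)
S_6 = 357/32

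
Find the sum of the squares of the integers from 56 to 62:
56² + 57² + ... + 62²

Use ∑_{k=1}^{n} k² = n(n+1)(2n+1)/6, then subtract the first 55 terms.
∑_{k=1}^{62} k² = 62×63×125/6 = 81375
∑_{k=1}^{55} k² = 55×56×111/6 = 56980
∑_{k=56}^{62} k² = 81375 - 56980 = 24395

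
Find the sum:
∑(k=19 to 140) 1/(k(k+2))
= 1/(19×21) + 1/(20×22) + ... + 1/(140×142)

Partial fractions: 1/(k(k+2)) = (1/2)[1/k - 1/(k+2)]
Telescoping leaves the first two and last two terms:
= (1/2)[1/19 + 1/20 - 1/141 - 1/142]
= 336659/7608360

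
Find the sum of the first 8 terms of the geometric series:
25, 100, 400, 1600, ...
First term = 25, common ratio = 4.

Sₙ = a(1 - rⁿ) / (1 - r)
S_8 = 25(1 - 4^8) / (1 - 4)
S_8 = 25(1 - 65536) / (-3)
S_8 = 546125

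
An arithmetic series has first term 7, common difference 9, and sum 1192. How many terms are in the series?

Using S = n/2 × [2a + (n-1)d]
1192 = n/2 × [2(7) + (n-1)(9)]
1192 = n/2 × [14 + 9n - 9]
2384 = n × [5 + 9n]
9n² + (5)n - 2384 = 0
Discriminant: Δ = (5)² - 4(9)(-2384) = 25 + 85824 = 85849
√Δ = 293
n = [-(5) + √Δ] / (2·9) = (-5 + 293) / 18 = 288 / 18 = 16
(The negative root is discarded since n must be a positive integer.)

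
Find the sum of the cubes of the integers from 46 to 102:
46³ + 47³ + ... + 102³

Use ∑_{k=1}^{n} k³ = [n(n+1)/2]², then subtract the first 45 terms.
∑_{k=1}^{102} k³ = [102×103/2]² = 5253² = 27594009
∑_{k=1}^{45} k³ = [45×46/2]² = 1035² = 1071225
∑_{k=46}^{102} k³ = 27594009 - 1071225 = 26522784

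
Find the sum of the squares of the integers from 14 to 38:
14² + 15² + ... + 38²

Use ∑_{k=1}^{n} k² = n(n+1)(2n+1)/6, then subtract the first 13 terms.
∑_{k=1}^{38} k² = 38×39×77/6 = 19019
∑_{k=1}^{13} k² = 13×14×27/6 = 819
∑_{k=14}^{38} k² = 19019 - 819 = 18200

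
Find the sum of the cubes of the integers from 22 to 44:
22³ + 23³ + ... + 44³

Use ∑_{k=1}^{n} k³ = [n(n+1)/2]², then subtract the first 21 terms.
∑_{k=1}^{44} k³ = [44×45/2]² = 990² = 980100
∑_{k=1}^{21} k³ = [21×22/2]² = 231² = 53361
∑_{k=22}^{44} k³ = 980100 - 53361 = 926739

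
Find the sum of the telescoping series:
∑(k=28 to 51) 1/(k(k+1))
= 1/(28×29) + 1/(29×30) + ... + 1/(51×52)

Partial fractions: 1/(k(k+1)) = 1/k - 1/(k+1)
The series telescopes:
= (1/28 - 1/29) + (1/29 - 1/30) + ... + (1/51 - 1/52)
= 1/28 - 1/52
= 3/182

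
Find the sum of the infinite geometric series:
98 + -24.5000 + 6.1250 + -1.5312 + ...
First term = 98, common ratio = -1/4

For |r| < 1, S = a / (1 - r)
S = 98 / (1 - (-1/4))
S = 98 / (5/4)
S = 392/5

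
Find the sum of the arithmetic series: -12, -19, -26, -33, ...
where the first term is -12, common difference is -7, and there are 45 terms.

Sₙ = n/2 × (first + last)
Last term = a + (n-1)d = -12 + (45-1)×(-7) = -320
S_45 = 45/2 × (-12 + (-320))
S_45 = 45/2 × (-332) = -7470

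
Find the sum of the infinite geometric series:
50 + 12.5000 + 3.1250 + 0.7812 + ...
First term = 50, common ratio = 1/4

For |r| < 1, S = a / (1 - r)
S = 50 / (1 - (1/4))
S = 50 / (3/4)
S = 200/3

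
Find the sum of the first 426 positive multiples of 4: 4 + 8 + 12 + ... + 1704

Factor out 4: = 4(1 + 2 + ... + 426) = 4 × n(n+1)/2
= 4 × 426×427/2
= 4 × 90951
= 363804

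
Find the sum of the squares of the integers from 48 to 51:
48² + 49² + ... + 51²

Use ∑_{k=1}^{n} k² = n(n+1)(2n+1)/6, then subtract the first 47 terms.
∑_{k=1}^{51} k² = 51×52×103/6 = 45526
∑_{k=1}^{47} k² = 47×48×95/6 = 35720
∑_{k=48}^{51} k² = 45526 - 35720 = 9806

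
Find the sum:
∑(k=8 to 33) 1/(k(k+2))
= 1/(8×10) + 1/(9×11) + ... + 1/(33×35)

Partial fractions: 1/(k(k+2)) = (1/2)[1/k - 1/(k+2)]
Telescoping leaves the first two and last two terms:
= (1/2)[1/8 + 1/9 - 1/34 - 1/35]
= 7631/85680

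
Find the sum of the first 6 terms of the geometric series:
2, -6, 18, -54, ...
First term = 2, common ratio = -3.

Sₙ = a(1 - rⁿ) / (1 - r)
S_6 = 2(1 - (-3)^6) / (1 - (-3))
S_6 = 2(1 - 729) / (4)
S_6 = -364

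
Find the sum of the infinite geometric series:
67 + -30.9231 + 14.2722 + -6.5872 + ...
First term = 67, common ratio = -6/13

For |r| < 1, S = a / (1 - r)
S = 67 / (1 - (-6/13))
S = 67 / (19/13)
S = 871/19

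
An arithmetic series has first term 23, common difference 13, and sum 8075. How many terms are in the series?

Using S = n/2 × [2a + (n-1)d]
8075 = n/2 × [2(23) + (n-1)(13)]
8075 = n/2 × [46 + 13n - 13]
16150 = n × [33 + 13n]
13n² + (33)n - 16150 = 0
Discriminant: Δ = (33)² - 4(13)(-16150) = 1089 + 839800 = 840889
√Δ = 917
n = [-(33) + √Δ] / (2·13) = (-33 + 917) / 26 = 884 / 26 = 34
(The negative root is discarded since n must be a positive integer.)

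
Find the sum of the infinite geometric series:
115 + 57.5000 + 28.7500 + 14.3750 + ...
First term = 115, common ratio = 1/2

For |r| < 1, S = a / (1 - r)
S = 115 / (1 - (1/2))
S = 115 / (1/2)
S = 230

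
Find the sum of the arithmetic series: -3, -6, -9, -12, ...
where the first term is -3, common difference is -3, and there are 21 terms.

Sₙ = n/2 × (first + last)
Last term = a + (n-1)d = -3 + (21-1)×(-3) = -63
S_21 = 21/2 × (-3 + (-63))
S_21 = 21/2 × (-66) = -693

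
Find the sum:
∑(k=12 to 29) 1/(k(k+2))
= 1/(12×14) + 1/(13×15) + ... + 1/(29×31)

Partial fractions: 1/(k(k+2)) = (1/2)[1/k - 1/(k+2)]
Telescoping leaves the first two and last two terms:
= (1/2)[1/12 + 1/13 - 1/30 - 1/31]
= 763/16120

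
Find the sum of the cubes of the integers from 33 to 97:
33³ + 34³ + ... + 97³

Use ∑_{k=1}^{n} k³ = [n(n+1)/2]², then subtract the first 32 terms.
∑_{k=1}^{97} k³ = [97×98/2]² = 4753² = 22591009
∑_{k=1}^{32} k³ = [32×33/2]² = 528² = 278784
∑_{k=33}^{97} k³ = 22591009 - 278784 = 22312225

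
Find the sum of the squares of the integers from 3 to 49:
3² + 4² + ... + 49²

Use ∑_{k=1}^{n} k² = n(n+1)(2n+1)/6, then subtract the first 2 terms.
∑_{k=1}^{49} k² = 49×50×99/6 = 40425
∑_{k=1}^{2} k² = 2×3×5/6 = 5
∑_{k=3}^{49} k² = 40425 - 5 = 40420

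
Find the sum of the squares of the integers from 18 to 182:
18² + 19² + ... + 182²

Use ∑_{k=1}^{n} k² = n(n+1)(2n+1)/6, then subtract the first 17 terms.
∑_{k=1}^{182} k² = 182×183×365/6 = 2026115
∑_{k=1}^{17} k² = 17×18×35/6 = 1785
∑_{k=18}^{182} k² = 2026115 - 1785 = 2024330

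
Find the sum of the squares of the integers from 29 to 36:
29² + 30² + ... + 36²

Use ∑_{k=1}^{n} k² = n(n+1)(2n+1)/6, then subtract the first 28 terms.
∑_{k=1}^{36} k² = 36×37×73/6 = 16206
∑_{k=1}^{28} k² = 28×29×57/6 = 7714
∑_{k=29}^{36} k² = 16206 - 7714 = 8492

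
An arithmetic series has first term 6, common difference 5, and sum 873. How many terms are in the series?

Using S = n/2 × [2a + (n-1)d]
873 = n/2 × [2(6) + (n-1)(5)]
873 = n/2 × [12 + 5n - 5]
1746 = n × [7 + 5n]
5n² + (7)n - 1746 = 0
Discriminant: Δ = (7)² - 4(5)(-1746) = 49 + 34920 = 34969
√Δ = 187
n = [-(7) + √Δ] / (2·5) = (-7 + 187) / 10 = 180 / 10 = 18
(The negative root is discarded since n must be a positive integer.)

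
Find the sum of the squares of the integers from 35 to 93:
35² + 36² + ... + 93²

Use ∑_{k=1}^{n} k² = n(n+1)(2n+1)/6, then subtract the first 34 terms.
∑_{k=1}^{93} k² = 93×94×187/6 = 272459
∑_{k=1}^{34} k² = 34×35×69/6 = 13685
∑_{k=35}^{93} k² = 272459 - 13685 = 258774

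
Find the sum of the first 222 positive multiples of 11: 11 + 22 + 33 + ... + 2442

Factor out 11: = 11(1 + 2 + ... + 222) = 11 × n(n+1)/2
= 11 × 222×223/2
= 11 × 24753
= 272283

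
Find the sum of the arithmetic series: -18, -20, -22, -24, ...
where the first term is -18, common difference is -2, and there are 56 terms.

Sₙ = n/2 × (first + last)
Last term = a + (n-1)d = -18 + (56-1)×(-2) = -128
S_56 = 56/2 × (-18 + (-128))
S_56 = 56/2 × (-146) = -4088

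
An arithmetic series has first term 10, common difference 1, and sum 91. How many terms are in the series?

Using S = n/2 × [2a + (n-1)d]
91 = n/2 × [2(10) + (n-1)(1)]
91 = n/2 × [20 + 1n - 1]
182 = n × [19 + 1n]
1n² + (19)n - 182 = 0
Discriminant: Δ = (19)² - 4(1)(-182) = 361 + 728 = 1089
√Δ = 33
n = [-(19) + √Δ] / (2·1) = (-19 + 33) / 2 = 14 / 2 = 7
(The negative root is discarded since n must be a positive integer.)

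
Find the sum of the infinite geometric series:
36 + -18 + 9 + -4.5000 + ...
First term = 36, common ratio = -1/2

For |r| < 1, S = a / (1 - r)
S = 36 / (1 - (-1/2))
S = 36 / (3/2)
S = 24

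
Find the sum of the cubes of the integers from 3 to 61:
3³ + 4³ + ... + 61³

Use ∑_{k=1}^{n} k³ = [n(n+1)/2]², then subtract the first 2 terms.
∑_{k=1}^{61} k³ = [61×62/2]² = 1891² = 3575881
∑_{k=1}^{2} k³ = [2×3/2]² = 3² = 9
∑_{k=3}^{61} k³ = 3575881 - 9 = 3575872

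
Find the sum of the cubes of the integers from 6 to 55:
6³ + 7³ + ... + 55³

Use ∑_{k=1}^{n} k³ = [n(n+1)/2]², then subtract the first 5 terms.
∑_{k=1}^{55} k³ = [55×56/2]² = 1540² = 2371600
∑_{k=1}^{5} k³ = [5×6/2]² = 15² = 225
∑_{k=6}^{55} k³ = 2371600 - 225 = 2371375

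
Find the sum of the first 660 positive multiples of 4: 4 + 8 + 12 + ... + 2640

Factor out 4: = 4(1 + 2 + ... + 660) = 4 × n(n+1)/2
= 4 × 660×661/2
= 4 × 218130
= 872520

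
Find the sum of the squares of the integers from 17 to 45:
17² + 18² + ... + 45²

Use ∑_{k=1}^{n} k² = n(n+1)(2n+1)/6, then subtract the first 16 terms.
∑_{k=1}^{45} k² = 45×46×91/6 = 31395
∑_{k=1}^{16} k² = 16×17×33/6 = 1496
∑_{k=17}^{45} k² = 31395 - 1496 = 29899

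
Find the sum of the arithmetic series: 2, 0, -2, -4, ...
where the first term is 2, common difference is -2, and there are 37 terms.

Sₙ = n/2 × (first + last)
Last term = a + (n-1)d = 2 + (37-1)×(-2) = -70
S_37 = 37/2 × (2 + (-70))
S_37 = 37/2 × (-68) = -1258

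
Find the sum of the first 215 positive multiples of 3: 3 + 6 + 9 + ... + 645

Factor out 3: = 3(1 + 2 + ... + 215) = 3 × n(n+1)/2
= 3 × 215×216/2
= 3 × 23220
= 69660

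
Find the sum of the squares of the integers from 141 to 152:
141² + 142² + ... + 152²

Use ∑_{k=1}^{n} k² = n(n+1)(2n+1)/6, then subtract the first 140 terms.
∑_{k=1}^{152} k² = 152×153×305/6 = 1182180
∑_{k=1}^{140} k² = 140×141×281/6 = 924490
∑_{k=141}^{152} k² = 1182180 - 924490 = 257690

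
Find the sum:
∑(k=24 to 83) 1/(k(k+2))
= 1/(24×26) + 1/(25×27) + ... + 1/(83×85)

Partial fractions: 1/(k(k+2)) = (1/2)[1/k - 1/(k+2)]
Telescoping leaves the first two and last two terms:
= (1/2)[1/24 + 1/25 - 1/84 - 1/85]
= 4141/142800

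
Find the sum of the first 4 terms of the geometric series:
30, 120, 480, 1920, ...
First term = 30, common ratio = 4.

Sₙ = a(1 - rⁿ) / (1 - r)
S_4 = 30(1 - 4^4) / (1 - 4)
S_4 = 30(1 - 256) / (-3)
S_4 = 2550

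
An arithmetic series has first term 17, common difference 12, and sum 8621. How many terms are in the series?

Using S = n/2 × [2a + (n-1)d]
8621 = n/2 × [2(17) + (n-1)(12)]
8621 = n/2 × [34 + 12n - 12]
17242 = n × [22 + 12n]
12n² + (22)n - 17242 = 0
Discriminant: Δ = (22)² - 4(12)(-17242) = 484 + 827616 = 828100
√Δ = 910
n = [-(22) + √Δ] / (2·12) = (-22 + 910) / 24 = 888 / 24 = 37
(The negative root is discarded since n must be a positive integer.)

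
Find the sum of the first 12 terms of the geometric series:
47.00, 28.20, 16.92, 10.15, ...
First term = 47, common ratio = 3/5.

Sₙ = a(1 - rⁿ) / (1 - r)
S_12 = 47(1 - (3/5)^12) / (1 - (3/5))
S_12 = 47(1 - (531441/244140625)) / (2/5)
S_12 = 5724815824/48828125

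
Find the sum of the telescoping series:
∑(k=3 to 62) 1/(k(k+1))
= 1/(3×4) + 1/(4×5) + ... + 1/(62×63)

Partial fractions: 1/(k(k+1)) = 1/k - 1/(k+1)
The series telescopes:
= (1/3 - 1/4) + (1/4 - 1/5) + ... + (1/62 - 1/63)
= 1/3 - 1/63
= 20/63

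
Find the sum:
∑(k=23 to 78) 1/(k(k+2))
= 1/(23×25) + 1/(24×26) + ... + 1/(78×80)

Partial fractions: 1/(k(k+2)) = (1/2)[1/k - 1/(k+2)]
Telescoping leaves the first two and last two terms:
= (1/2)[1/23 + 1/24 - 1/79 - 1/80]
= 26159/872160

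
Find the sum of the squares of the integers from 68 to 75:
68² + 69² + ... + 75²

Use ∑_{k=1}^{n} k² = n(n+1)(2n+1)/6, then subtract the first 67 terms.
∑_{k=1}^{75} k² = 75×76×151/6 = 143450
∑_{k=1}^{67} k² = 67×68×135/6 = 102510
∑_{k=68}^{75} k² = 143450 - 102510 = 40940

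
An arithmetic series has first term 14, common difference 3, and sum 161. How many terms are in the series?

Using S = n/2 × [2a + (n-1)d]
161 = n/2 × [2(14) + (n-1)(3)]
161 = n/2 × [28 + 3n - 3]
322 = n × [25 + 3n]
3n² + (25)n - 322 = 0
Discriminant: Δ = (25)² - 4(3)(-322) = 625 + 3864 = 4489
√Δ = 67
n = [-(25) + √Δ] / (2·3) = (-25 + 67) / 6 = 42 / 6 = 7
(The negative root is discarded since n must be a positive integer.)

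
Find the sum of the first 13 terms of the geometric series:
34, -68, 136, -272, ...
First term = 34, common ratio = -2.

Sₙ = a(1 - rⁿ) / (1 - r)
S_13 = 34(1 - (-2)^13) / (1 - (-2))
S_13 = 34(1 - (-8192)) / (3)
S_13 = 92854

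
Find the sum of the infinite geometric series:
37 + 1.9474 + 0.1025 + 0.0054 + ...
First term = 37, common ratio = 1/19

For |r| < 1, S = a / (1 - r)
S = 37 / (1 - (1/19))
S = 37 / (18/19)
S = 703/18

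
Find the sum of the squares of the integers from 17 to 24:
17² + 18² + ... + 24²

Use ∑_{k=1}^{n} k² = n(n+1)(2n+1)/6, then subtract the first 16 terms.
∑_{k=1}^{24} k² = 24×25×49/6 = 4900
∑_{k=1}^{16} k² = 16×17×33/6 = 1496
∑_{k=17}^{24} k² = 4900 - 1496 = 3404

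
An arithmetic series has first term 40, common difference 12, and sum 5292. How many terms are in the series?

Using S = n/2 × [2a + (n-1)d]
5292 = n/2 × [2(40) + (n-1)(12)]
5292 = n/2 × [80 + 12n - 12]
10584 = n × [68 + 12n]
12n² + (68)n - 10584 = 0
Discriminant: Δ = (68)² - 4(12)(-10584) = 4624 + 508032 = 512656
√Δ = 716
n = [-(68) + √Δ] / (2·12) = (-68 + 716) / 24 = 648 / 24 = 27
(The negative root is discarded since n must be a positive integer.)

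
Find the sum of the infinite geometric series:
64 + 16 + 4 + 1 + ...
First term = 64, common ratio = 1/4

For |r| < 1, S = a / (1 - r)
S = 64 / (1 - (1/4))
S = 64 / (3/4)
S = 256/3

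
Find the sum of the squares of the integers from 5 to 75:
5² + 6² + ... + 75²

Use ∑_{k=1}^{n} k² = n(n+1)(2n+1)/6, then subtract the first 4 terms.
∑_{k=1}^{75} k² = 75×76×151/6 = 143450
∑_{k=1}^{4} k² = 4×5×9/6 = 30
∑_{k=5}^{75} k² = 143450 - 30 = 143420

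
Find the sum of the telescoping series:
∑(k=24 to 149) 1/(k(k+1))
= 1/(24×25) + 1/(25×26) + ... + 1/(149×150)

Partial fractions: 1/(k(k+1)) = 1/k - 1/(k+1)
The series telescopes:
= (1/24 - 1/25) + (1/25 - 1/26) + ... + (1/149 - 1/150)
= 1/24 - 1/150
= 7/200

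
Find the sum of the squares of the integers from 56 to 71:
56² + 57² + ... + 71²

Use ∑_{k=1}^{n} k² = n(n+1)(2n+1)/6, then subtract the first 55 terms.
∑_{k=1}^{71} k² = 71×72×143/6 = 121836
∑_{k=1}^{55} k² = 55×56×111/6 = 56980
∑_{k=56}^{71} k² = 121836 - 56980 = 64856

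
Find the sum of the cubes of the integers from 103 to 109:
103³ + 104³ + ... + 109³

Use ∑_{k=1}^{n} k³ = [n(n+1)/2]², then subtract the first 102 terms.
∑_{k=1}^{109} k³ = [109×110/2]² = 5995² = 35940025
∑_{k=1}^{102} k³ = [102×103/2]² = 5253² = 27594009
∑_{k=103}^{109} k³ = 35940025 - 27594009 = 8346016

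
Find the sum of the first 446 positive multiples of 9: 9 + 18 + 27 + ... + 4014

Factor out 9: = 9(1 + 2 + ... + 446) = 9 × n(n+1)/2
= 9 × 446×447/2
= 9 × 99681
= 897129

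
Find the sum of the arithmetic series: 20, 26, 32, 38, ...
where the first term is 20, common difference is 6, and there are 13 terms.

Sₙ = n/2 × (first + last)
Last term = a + (n-1)d = 20 + (13-1)×6 = 92
S_13 = 13/2 × (20 + 92)
S_13 = 13/2 × 112 = 728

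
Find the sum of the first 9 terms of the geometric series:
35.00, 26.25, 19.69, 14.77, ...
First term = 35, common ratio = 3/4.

Sₙ = a(1 - rⁿ) / (1 - r)
S_9 = 35(1 - (3/4)^9) / (1 - (3/4))
S_9 = 35(1 - (19683/262144)) / (1/4)
S_9 = 8486135/65536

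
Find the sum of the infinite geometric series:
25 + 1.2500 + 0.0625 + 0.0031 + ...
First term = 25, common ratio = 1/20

For |r| < 1, S = a / (1 - r)
S = 25 / (1 - (1/20))
S = 25 / (19/20)
S = 500/19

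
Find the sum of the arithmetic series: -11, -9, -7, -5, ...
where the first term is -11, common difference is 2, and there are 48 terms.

Sₙ = n/2 × (first + last)
Last term = a + (n-1)d = -11 + (48-1)×2 = 83
S_48 = 48/2 × (-11 + 83)
S_48 = 48/2 × 72 = 1728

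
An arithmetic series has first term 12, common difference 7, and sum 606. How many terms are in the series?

Using S = n/2 × [2a + (n-1)d]
606 = n/2 × [2(12) + (n-1)(7)]
606 = n/2 × [24 + 7n - 7]
1212 = n × [17 + 7n]
7n² + (17)n - 1212 = 0
Discriminant: Δ = (17)² - 4(7)(-1212) = 289 + 33936 = 34225
√Δ = 185
n = [-(17) + √Δ] / (2·7) = (-17 + 185) / 14 = 168 / 14 = 12
(The negative root is discarded since n must be a positive integer.)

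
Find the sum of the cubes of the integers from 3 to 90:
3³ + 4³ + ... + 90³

Use ∑_{k=1}^{n} k³ = [n(n+1)/2]², then subtract the first 2 terms.
∑_{k=1}^{90} k³ = [90×91/2]² = 4095² = 16769025
∑_{k=1}^{2} k³ = [2×3/2]² = 3² = 9
∑_{k=3}^{90} k³ = 16769025 - 9 = 16769016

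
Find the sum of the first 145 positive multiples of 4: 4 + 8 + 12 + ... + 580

Factor out 4: = 4(1 + 2 + ... + 145) = 4 × n(n+1)/2
= 4 × 145×146/2
= 4 × 10585
= 42340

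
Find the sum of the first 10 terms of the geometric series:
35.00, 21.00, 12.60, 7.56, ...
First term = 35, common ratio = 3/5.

Sₙ = a(1 - rⁿ) / (1 - r)
S_10 = 35(1 - (3/5)^10) / (1 - (3/5))
S_10 = 35(1 - (59049/9765625)) / (2/5)
S_10 = 33973016/390625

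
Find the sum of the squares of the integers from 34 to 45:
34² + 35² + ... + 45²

Use ∑_{k=1}^{n} k² = n(n+1)(2n+1)/6, then subtract the first 33 terms.
∑_{k=1}^{45} k² = 45×46×91/6 = 31395
∑_{k=1}^{33} k² = 33×34×67/6 = 12529
∑_{k=34}^{45} k² = 31395 - 12529 = 18866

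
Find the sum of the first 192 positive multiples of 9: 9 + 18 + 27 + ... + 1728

Factor out 9: = 9(1 + 2 + ... + 192) = 9 × n(n+1)/2
= 9 × 192×193/2
= 9 × 18528
= 166752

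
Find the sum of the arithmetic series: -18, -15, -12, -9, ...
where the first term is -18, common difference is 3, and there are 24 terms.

Sₙ = n/2 × (first + last)
Last term = a + (n-1)d = -18 + (24-1)×3 = 51
S_24 = 24/2 × (-18 + 51)
S_24 = 24/2 × 33 = 396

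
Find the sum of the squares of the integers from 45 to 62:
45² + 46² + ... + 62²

Use ∑_{k=1}^{n} k² = n(n+1)(2n+1)/6, then subtract the first 44 terms.
∑_{k=1}^{62} k² = 62×63×125/6 = 81375
∑_{k=1}^{44} k² = 44×45×89/6 = 29370
∑_{k=45}^{62} k² = 81375 - 29370 = 52005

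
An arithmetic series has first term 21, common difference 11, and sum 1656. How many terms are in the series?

Using S = n/2 × [2a + (n-1)d]
1656 = n/2 × [2(21) + (n-1)(11)]
1656 = n/2 × [42 + 11n - 11]
3312 = n × [31 + 11n]
11n² + (31)n - 3312 = 0
Discriminant: Δ = (31)² - 4(11)(-3312) = 961 + 145728 = 146689
√Δ = 383
n = [-(31) + √Δ] / (2·11) = (-31 + 383) / 22 = 352 / 22 = 16
(The negative root is discarded since n must be a positive integer.)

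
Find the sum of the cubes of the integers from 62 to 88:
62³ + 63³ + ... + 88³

Use ∑_{k=1}^{n} k³ = [n(n+1)/2]², then subtract the first 61 terms.
∑_{k=1}^{88} k³ = [88×89/2]² = 3916² = 15335056
∑_{k=1}^{61} k³ = [61×62/2]² = 1891² = 3575881
∑_{k=62}^{88} k³ = 15335056 - 3575881 = 11759175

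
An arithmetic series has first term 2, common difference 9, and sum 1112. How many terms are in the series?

Using S = n/2 × [2a + (n-1)d]
1112 = n/2 × [2(2) + (n-1)(9)]
1112 = n/2 × [4 + 9n - 9]
2224 = n × [-5 + 9n]
9n² + (-5)n - 2224 = 0
Discriminant: Δ = (-5)² - 4(9)(-2224) = 25 + 80064 = 80089
√Δ = 283
n = [-(-5) + √Δ] / (2·9) = (5 + 283) / 18 = 288 / 18 = 16
(The negative root is discarded since n must be a positive integer.)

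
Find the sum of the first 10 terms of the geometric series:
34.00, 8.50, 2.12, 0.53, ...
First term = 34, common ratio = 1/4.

Sₙ = a(1 - rⁿ) / (1 - r)
S_10 = 34(1 - (1/4)^10) / (1 - (1/4))
S_10 = 34(1 - (1/1048576)) / (3/4)
S_10 = 5941925/131072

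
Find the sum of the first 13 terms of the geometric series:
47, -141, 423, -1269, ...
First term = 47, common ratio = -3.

Sₙ = a(1 - rⁿ) / (1 - r)
S_13 = 47(1 - (-3)^13) / (1 - (-3))
S_13 = 47(1 - (-1594323)) / (4)
S_13 = 18733307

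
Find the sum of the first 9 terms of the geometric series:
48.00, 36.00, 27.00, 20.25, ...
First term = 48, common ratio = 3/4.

Sₙ = a(1 - rⁿ) / (1 - r)
S_9 = 48(1 - (3/4)^9) / (1 - (3/4))
S_9 = 48(1 - (19683/262144)) / (1/4)
S_9 = 727383/4096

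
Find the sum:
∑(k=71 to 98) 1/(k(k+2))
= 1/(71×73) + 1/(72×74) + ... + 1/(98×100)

Partial fractions: 1/(k(k+2)) = (1/2)[1/k - 1/(k+2)]
Telescoping leaves the first two and last two terms:
= (1/2)[1/71 + 1/72 - 1/99 - 1/100]
= 3689/937200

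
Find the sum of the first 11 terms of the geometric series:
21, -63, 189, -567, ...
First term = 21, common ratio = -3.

Sₙ = a(1 - rⁿ) / (1 - r)
S_11 = 21(1 - (-3)^11) / (1 - (-3))
S_11 = 21(1 - (-177147)) / (4)
S_11 = 930027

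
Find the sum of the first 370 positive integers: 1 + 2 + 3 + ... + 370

Formula: ∑k = n(n+1)/2
= 370×371/2
= 137270/2
= 68635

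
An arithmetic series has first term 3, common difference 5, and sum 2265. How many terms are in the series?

Using S = n/2 × [2a + (n-1)d]
2265 = n/2 × [2(3) + (n-1)(5)]
2265 = n/2 × [6 + 5n - 5]
4530 = n × [1 + 5n]
5n² + (1)n - 4530 = 0
Discriminant: Δ = (1)² - 4(5)(-4530) = 1 + 90600 = 90601
√Δ = 301
n = [-(1) + √Δ] / (2·5) = (-1 + 301) / 10 = 300 / 10 = 30
(The negative root is discarded since n must be a positive integer.)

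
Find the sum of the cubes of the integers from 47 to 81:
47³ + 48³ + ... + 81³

Use ∑_{k=1}^{n} k³ = [n(n+1)/2]², then subtract the first 46 terms.
∑_{k=1}^{81} k³ = [81×82/2]² = 3321² = 11029041
∑_{k=1}^{46} k³ = [46×47/2]² = 1081² = 1168561
∑_{k=47}^{81} k³ = 11029041 - 1168561 = 9860480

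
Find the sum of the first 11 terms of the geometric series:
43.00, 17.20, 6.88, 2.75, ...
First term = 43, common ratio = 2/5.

Sₙ = a(1 - rⁿ) / (1 - r)
S_11 = 43(1 - (2/5)^11) / (1 - (2/5))
S_11 = 43(1 - (2048/48828125)) / (3/5)
S_11 = 699840437/9765625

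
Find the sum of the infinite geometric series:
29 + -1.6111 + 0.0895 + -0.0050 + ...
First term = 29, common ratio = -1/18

For |r| < 1, S = a / (1 - r)
S = 29 / (1 - (-1/18))
S = 29 / (19/18)
S = 522/19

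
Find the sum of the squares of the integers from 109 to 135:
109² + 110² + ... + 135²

Use ∑_{k=1}^{n} k² = n(n+1)(2n+1)/6, then subtract the first 108 terms.
∑_{k=1}^{135} k² = 135×136×271/6 = 829260
∑_{k=1}^{108} k² = 108×109×217/6 = 425754
∑_{k=109}^{135} k² = 829260 - 425754 = 403506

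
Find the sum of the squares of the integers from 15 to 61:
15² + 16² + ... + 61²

Use ∑_{k=1}^{n} k² = n(n+1)(2n+1)/6, then subtract the first 14 terms.
∑_{k=1}^{61} k² = 61×62×123/6 = 77531
∑_{k=1}^{14} k² = 14×15×29/6 = 1015
∑_{k=15}^{61} k² = 77531 - 1015 = 76516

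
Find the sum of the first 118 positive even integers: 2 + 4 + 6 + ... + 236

Sum of first n even numbers = n(n+1)
= 118×119
= 14042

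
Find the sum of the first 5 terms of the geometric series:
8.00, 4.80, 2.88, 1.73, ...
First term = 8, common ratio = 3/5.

Sₙ = a(1 - rⁿ) / (1 - r)
S_5 = 8(1 - (3/5)^5) / (1 - (3/5))
S_5 = 8(1 - (243/3125)) / (2/5)
S_5 = 11528/625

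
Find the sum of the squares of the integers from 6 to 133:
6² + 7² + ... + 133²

Use ∑_{k=1}^{n} k² = n(n+1)(2n+1)/6, then subtract the first 5 terms.
∑_{k=1}^{133} k² = 133×134×267/6 = 793079
∑_{k=1}^{5} k² = 5×6×11/6 = 55
∑_{k=6}^{133} k² = 793079 - 55 = 793024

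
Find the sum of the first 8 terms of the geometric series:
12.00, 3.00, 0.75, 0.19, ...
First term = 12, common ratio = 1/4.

Sₙ = a(1 - rⁿ) / (1 - r)
S_8 = 12(1 - (1/4)^8) / (1 - (1/4))
S_8 = 12(1 - (1/65536)) / (3/4)
S_8 = 65535/4096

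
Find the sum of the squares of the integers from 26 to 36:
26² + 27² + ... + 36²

Use ∑_{k=1}^{n} k² = n(n+1)(2n+1)/6, then subtract the first 25 terms.
∑_{k=1}^{36} k² = 36×37×73/6 = 16206
∑_{k=1}^{25} k² = 25×26×51/6 = 5525
∑_{k=26}^{36} k² = 16206 - 5525 = 10681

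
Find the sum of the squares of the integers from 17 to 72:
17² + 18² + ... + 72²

Use ∑_{k=1}^{n} k² = n(n+1)(2n+1)/6, then subtract the first 16 terms.
∑_{k=1}^{72} k² = 72×73×145/6 = 127020
∑_{k=1}^{16} k² = 16×17×33/6 = 1496
∑_{k=17}^{72} k² = 127020 - 1496 = 125524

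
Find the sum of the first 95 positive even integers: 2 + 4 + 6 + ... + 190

Sum of first n even numbers = n(n+1)
= 95×96
= 9120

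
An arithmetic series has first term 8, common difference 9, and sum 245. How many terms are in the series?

Using S = n/2 × [2a + (n-1)d]
245 = n/2 × [2(8) + (n-1)(9)]
245 = n/2 × [16 + 9n - 9]
490 = n × [7 + 9n]
9n² + (7)n - 490 = 0
Discriminant: Δ = (7)² - 4(9)(-490) = 49 + 17640 = 17689
√Δ = 133
n = [-(7) + √Δ] / (2·9) = (-7 + 133) / 18 = 126 / 18 = 7
(The negative root is discarded since n must be a positive integer.)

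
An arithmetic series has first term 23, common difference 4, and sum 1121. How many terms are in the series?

Using S = n/2 × [2a + (n-1)d]
1121 = n/2 × [2(23) + (n-1)(4)]
1121 = n/2 × [46 + 4n - 4]
2242 = n × [42 + 4n]
4n² + (42)n - 2242 = 0
Discriminant: Δ = (42)² - 4(4)(-2242) = 1764 + 35872 = 37636
√Δ = 194
n = [-(42) + √Δ] / (2·4) = (-42 + 194) / 8 = 152 / 8 = 19
(The negative root is discarded since n must be a positive integer.)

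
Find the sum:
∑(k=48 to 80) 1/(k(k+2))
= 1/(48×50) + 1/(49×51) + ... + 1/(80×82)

Partial fractions: 1/(k(k+2)) = (1/2)[1/k - 1/(k+2)]
Telescoping leaves the first two and last two terms:
= (1/2)[1/48 + 1/49 - 1/81 - 1/82]
= 43483/5207328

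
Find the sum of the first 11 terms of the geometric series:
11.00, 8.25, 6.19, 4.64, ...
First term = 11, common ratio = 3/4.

Sₙ = a(1 - rⁿ) / (1 - r)
S_11 = 11(1 - (3/4)^11) / (1 - (3/4))
S_11 = 11(1 - (177147/4194304)) / (1/4)
S_11 = 44188727/1048576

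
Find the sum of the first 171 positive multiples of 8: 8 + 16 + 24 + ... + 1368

Factor out 8: = 8(1 + 2 + ... + 171) = 8 × n(n+1)/2
= 8 × 171×172/2
= 8 × 14706
= 117648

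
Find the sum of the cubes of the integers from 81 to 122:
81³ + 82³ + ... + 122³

Use ∑_{k=1}^{n} k³ = [n(n+1)/2]², then subtract the first 80 terms.
∑_{k=1}^{122} k³ = [122×123/2]² = 7503² = 56295009
∑_{k=1}^{80} k³ = [80×81/2]² = 3240² = 10497600
∑_{k=81}^{122} k³ = 56295009 - 10497600 = 45797409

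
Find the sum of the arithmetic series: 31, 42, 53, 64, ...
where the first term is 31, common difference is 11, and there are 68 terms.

Sₙ = n/2 × (first + last)
Last term = a + (n-1)d = 31 + (68-1)×11 = 768
S_68 = 68/2 × (31 + 768)
S_68 = 68/2 × 799 = 27166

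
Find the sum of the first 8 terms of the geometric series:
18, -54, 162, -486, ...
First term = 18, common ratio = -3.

Sₙ = a(1 - rⁿ) / (1 - r)
S_8 = 18(1 - (-3)^8) / (1 - (-3))
S_8 = 18(1 - 6561) / (4)
S_8 = -29520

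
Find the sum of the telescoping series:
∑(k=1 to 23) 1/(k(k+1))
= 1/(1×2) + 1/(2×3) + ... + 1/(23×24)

Partial fractions: 1/(k(k+1)) = 1/k - 1/(k+1)
The series telescopes:
= (1/1 - 1/2) + (1/2 - 1/3) + ... + (1/23 - 1/24)
= 1/1 - 1/24
= 23/24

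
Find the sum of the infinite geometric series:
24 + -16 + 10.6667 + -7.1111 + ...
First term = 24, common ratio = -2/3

For |r| < 1, S = a / (1 - r)
S = 24 / (1 - (-2/3))
S = 24 / (5/3)
S = 72/5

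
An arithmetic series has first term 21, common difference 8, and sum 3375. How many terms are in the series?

Using S = n/2 × [2a + (n-1)d]
3375 = n/2 × [2(21) + (n-1)(8)]
3375 = n/2 × [42 + 8n - 8]
6750 = n × [34 + 8n]
8n² + (34)n - 6750 = 0
Discriminant: Δ = (34)² - 4(8)(-6750) = 1156 + 216000 = 217156
√Δ = 466
n = [-(34) + √Δ] / (2·8) = (-34 + 466) / 16 = 432 / 16 = 27
(The negative root is discarded since n must be a positive integer.)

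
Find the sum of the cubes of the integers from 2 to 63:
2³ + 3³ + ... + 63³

Use ∑_{k=1}^{n} k³ = [n(n+1)/2]², then subtract the first 1 terms.
∑_{k=1}^{63} k³ = [63×64/2]² = 2016² = 4064256
∑_{k=1}^{1} k³ = [1×2/2]² = 1² = 1
∑_{k=2}^{63} k³ = 4064256 - 1 = 4064255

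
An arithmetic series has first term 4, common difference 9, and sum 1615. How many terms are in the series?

Using S = n/2 × [2a + (n-1)d]
1615 = n/2 × [2(4) + (n-1)(9)]
1615 = n/2 × [8 + 9n - 9]
3230 = n × [-1 + 9n]
9n² + (-1)n - 3230 = 0
Discriminant: Δ = (-1)² - 4(9)(-3230) = 1 + 116280 = 116281
√Δ = 341
n = [-(-1) + √Δ] / (2·9) = (1 + 341) / 18 = 342 / 18 = 19
(The negative root is discarded since n must be a positive integer.)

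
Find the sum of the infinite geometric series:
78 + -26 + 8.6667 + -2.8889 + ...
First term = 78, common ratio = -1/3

For |r| < 1, S = a / (1 - r)
S = 78 / (1 - (-1/3))
S = 78 / (4/3)
S = 117/2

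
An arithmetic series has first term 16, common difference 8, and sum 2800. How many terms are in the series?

Using S = n/2 × [2a + (n-1)d]
2800 = n/2 × [2(16) + (n-1)(8)]
2800 = n/2 × [32 + 8n - 8]
5600 = n × [24 + 8n]
8n² + (24)n - 5600 = 0
Discriminant: Δ = (24)² - 4(8)(-5600) = 576 + 179200 = 179776
√Δ = 424
n = [-(24) + √Δ] / (2·8) = (-24 + 424) / 16 = 400 / 16 = 25
(The negative root is discarded since n must be a positive integer.)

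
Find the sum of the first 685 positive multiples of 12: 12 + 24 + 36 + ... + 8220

Factor out 12: = 12(1 + 2 + ... + 685) = 12 × n(n+1)/2
= 12 × 685×686/2
= 12 × 234955
= 2819460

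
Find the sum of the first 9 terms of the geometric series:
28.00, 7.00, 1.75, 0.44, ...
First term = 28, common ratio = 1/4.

Sₙ = a(1 - rⁿ) / (1 - r)
S_9 = 28(1 - (1/4)^9) / (1 - (1/4))
S_9 = 28(1 - (1/262144)) / (3/4)
S_9 = 611667/16384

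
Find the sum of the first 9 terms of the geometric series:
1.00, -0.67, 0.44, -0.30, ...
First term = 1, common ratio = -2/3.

Sₙ = a(1 - rⁿ) / (1 - r)
S_9 = 1(1 - (-2/3)^9) / (1 - (-2/3))
S_9 = 1(1 - (-512/19683)) / (5/3)
S_9 = 4039/6561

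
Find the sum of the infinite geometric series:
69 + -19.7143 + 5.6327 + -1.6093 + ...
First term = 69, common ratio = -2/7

For |r| < 1, S = a / (1 - r)
S = 69 / (1 - (-2/7))
S = 69 / (9/7)
S = 161/3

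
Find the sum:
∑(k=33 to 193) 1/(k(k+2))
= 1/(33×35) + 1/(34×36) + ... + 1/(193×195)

Partial fractions: 1/(k(k+2)) = (1/2)[1/k - 1/(k+2)]
Telescoping leaves the first two and last two terms:
= (1/2)[1/33 + 1/34 - 1/194 - 1/195]
= 29141/1179035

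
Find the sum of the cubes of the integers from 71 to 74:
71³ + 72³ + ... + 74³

Use ∑_{k=1}^{n} k³ = [n(n+1)/2]², then subtract the first 70 terms.
∑_{k=1}^{74} k³ = [74×75/2]² = 2775² = 7700625
∑_{k=1}^{70} k³ = [70×71/2]² = 2485² = 6175225
∑_{k=71}^{74} k³ = 7700625 - 6175225 = 1525400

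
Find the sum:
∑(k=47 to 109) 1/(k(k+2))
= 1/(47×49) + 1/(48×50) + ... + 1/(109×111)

Partial fractions: 1/(k(k+2)) = (1/2)[1/k - 1/(k+2)]
Telescoping leaves the first two and last two terms:
= (1/2)[1/47 + 1/48 - 1/110 - 1/111]
= 36743/3060640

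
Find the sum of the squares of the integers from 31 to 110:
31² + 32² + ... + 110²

Use ∑_{k=1}^{n} k² = n(n+1)(2n+1)/6, then subtract the first 30 terms.
∑_{k=1}^{110} k² = 110×111×221/6 = 449735
∑_{k=1}^{30} k² = 30×31×61/6 = 9455
∑_{k=31}^{110} k² = 449735 - 9455 = 440280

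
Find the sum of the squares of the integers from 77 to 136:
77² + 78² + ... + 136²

Use ∑_{k=1}^{n} k² = n(n+1)(2n+1)/6, then subtract the first 76 terms.
∑_{k=1}^{136} k² = 136×137×273/6 = 847756
∑_{k=1}^{76} k² = 76×77×153/6 = 149226
∑_{k=77}^{136} k² = 847756 - 149226 = 698530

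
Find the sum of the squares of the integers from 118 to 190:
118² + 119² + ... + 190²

Use ∑_{k=1}^{n} k² = n(n+1)(2n+1)/6, then subtract the first 117 terms.
∑_{k=1}^{190} k² = 190×191×381/6 = 2304415
∑_{k=1}^{117} k² = 117×118×235/6 = 540735
∑_{k=118}^{190} k² = 2304415 - 540735 = 1763680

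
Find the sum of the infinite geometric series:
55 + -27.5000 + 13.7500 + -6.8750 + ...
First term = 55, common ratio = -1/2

For |r| < 1, S = a / (1 - r)
S = 55 / (1 - (-1/2))
S = 55 / (3/2)
S = 110/3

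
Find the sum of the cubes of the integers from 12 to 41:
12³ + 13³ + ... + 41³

Use ∑_{k=1}^{n} k³ = [n(n+1)/2]², then subtract the first 11 terms.
∑_{k=1}^{41} k³ = [41×42/2]² = 861² = 741321
∑_{k=1}^{11} k³ = [11×12/2]² = 66² = 4356
∑_{k=12}^{41} k³ = 741321 - 4356 = 736965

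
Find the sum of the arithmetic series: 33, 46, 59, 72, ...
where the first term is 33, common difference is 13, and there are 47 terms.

Sₙ = n/2 × (first + last)
Last term = a + (n-1)d = 33 + (47-1)×13 = 631
S_47 = 47/2 × (33 + 631)
S_47 = 47/2 × 664 = 15604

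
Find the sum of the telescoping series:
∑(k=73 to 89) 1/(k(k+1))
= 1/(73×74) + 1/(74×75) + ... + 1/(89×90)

Partial fractions: 1/(k(k+1)) = 1/k - 1/(k+1)
The series telescopes:
= (1/73 - 1/74) + (1/74 - 1/75) + ... + (1/89 - 1/90)
= 1/73 - 1/90
= 17/6570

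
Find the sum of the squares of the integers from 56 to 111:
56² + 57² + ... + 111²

Use ∑_{k=1}^{n} k² = n(n+1)(2n+1)/6, then subtract the first 55 terms.
∑_{k=1}^{111} k² = 111×112×223/6 = 462056
∑_{k=1}^{55} k² = 55×56×111/6 = 56980
∑_{k=56}^{111} k² = 462056 - 56980 = 405076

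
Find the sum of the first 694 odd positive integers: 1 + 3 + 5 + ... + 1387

Sum of first n odd numbers = n²
= 694²
= 481636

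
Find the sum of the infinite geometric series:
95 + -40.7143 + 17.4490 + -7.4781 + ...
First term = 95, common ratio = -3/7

For |r| < 1, S = a / (1 - r)
S = 95 / (1 - (-3/7))
S = 95 / (10/7)
S = 133/2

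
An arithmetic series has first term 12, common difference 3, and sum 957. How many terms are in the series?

Using S = n/2 × [2a + (n-1)d]
957 = n/2 × [2(12) + (n-1)(3)]
957 = n/2 × [24 + 3n - 3]
1914 = n × [21 + 3n]
3n² + (21)n - 1914 = 0
Discriminant: Δ = (21)² - 4(3)(-1914) = 441 + 22968 = 23409
√Δ = 153
n = [-(21) + √Δ] / (2·3) = (-21 + 153) / 6 = 132 / 6 = 22
(The negative root is discarded since n must be a positive integer.)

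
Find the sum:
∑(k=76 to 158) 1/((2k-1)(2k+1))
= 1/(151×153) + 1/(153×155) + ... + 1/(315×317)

Partial fractions: 1/((2k-1)(2k+1)) = (1/2)[1/(2k-1) - 1/(2k+1)]
The series telescopes:
= (1/2)[1/151 - 1/317]
= 83/47867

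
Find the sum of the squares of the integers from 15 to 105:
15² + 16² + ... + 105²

Use ∑_{k=1}^{n} k² = n(n+1)(2n+1)/6, then subtract the first 14 terms.
∑_{k=1}^{105} k² = 105×106×211/6 = 391405
∑_{k=1}^{14} k² = 14×15×29/6 = 1015
∑_{k=15}^{105} k² = 391405 - 1015 = 390390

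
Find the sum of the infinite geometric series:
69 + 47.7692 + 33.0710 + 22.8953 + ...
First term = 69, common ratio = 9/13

For |r| < 1, S = a / (1 - r)
S = 69 / (1 - (9/13))
S = 69 / (4/13)
S = 897/4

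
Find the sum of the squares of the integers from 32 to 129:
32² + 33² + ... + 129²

Use ∑_{k=1}^{n} k² = n(n+1)(2n+1)/6, then subtract the first 31 terms.
∑_{k=1}^{129} k² = 129×130×259/6 = 723905
∑_{k=1}^{31} k² = 31×32×63/6 = 10416
∑_{k=32}^{129} k² = 723905 - 10416 = 713489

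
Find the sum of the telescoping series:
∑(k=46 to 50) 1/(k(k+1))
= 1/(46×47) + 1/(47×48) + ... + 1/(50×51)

Partial fractions: 1/(k(k+1)) = 1/k - 1/(k+1)
The series telescopes:
= (1/46 - 1/47) + (1/47 - 1/48) + ... + (1/50 - 1/51)
= 1/46 - 1/51
= 5/2346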